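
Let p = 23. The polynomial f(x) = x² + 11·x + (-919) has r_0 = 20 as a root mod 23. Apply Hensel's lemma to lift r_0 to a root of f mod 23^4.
r_3 = 68215 (mod 279841)

Hensel: r_{i+1} = r_i − f(r_i)·(f′(r_i))^{-1} mod 23^{i+2}, f′(x) = 2x + 11. Iterate:
  r_0 = 20 (mod 23)
  r_1 = 503 (mod 529)
  r_2 = 7380 (mod 12167)
  r_3 = 68215 (mod 279841)
Final: r = 68215 satisfies f(r) ≡ 0 mod 23^4.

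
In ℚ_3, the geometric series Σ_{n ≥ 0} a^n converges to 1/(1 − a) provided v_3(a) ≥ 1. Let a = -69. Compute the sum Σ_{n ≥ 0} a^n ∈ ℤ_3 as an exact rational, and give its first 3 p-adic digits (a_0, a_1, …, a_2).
Σ a^n = 1/(1 − a) = 1/70;  first 3 digits = (1, 1, 2)

v_3(a) = 1 ≥ 1, so the series converges in ℤ_3 to 1/(1 − a) = 1/(1 − (-69)) = 1/70. Expand this rational in ℤ_3: compute digits iteratively via d_i = x_i mod 3, x_{i+1} = (x_i − d_i)/3. The first 3 digits are (1, 1, 2).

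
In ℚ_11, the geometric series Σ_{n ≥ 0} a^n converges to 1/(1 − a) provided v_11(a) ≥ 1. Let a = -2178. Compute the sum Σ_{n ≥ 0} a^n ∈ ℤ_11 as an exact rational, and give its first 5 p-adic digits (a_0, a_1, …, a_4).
Σ a^n = 1/(1 − a) = 1/2179;  first 5 digits = (1, 0, 4, 9, 4)

v_11(a) = 2 ≥ 1, so the series converges in ℤ_11 to 1/(1 − a) = 1/(1 − (-2178)) = 1/2179. Expand this rational in ℤ_11: compute digits iteratively via d_i = x_i mod 11, x_{i+1} = (x_i − d_i)/11. The first 5 digits are (1, 0, 4, 9, 4).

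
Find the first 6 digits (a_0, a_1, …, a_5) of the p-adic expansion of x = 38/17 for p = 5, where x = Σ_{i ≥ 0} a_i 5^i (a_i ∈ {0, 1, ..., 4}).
(a_0, …, a_5) = (4, 2, 1, 0, 2, 4)

v_5(38/17) = 0 (numerator and denominator both coprime to 5), so x ∈ ℤ_5^×. Compute digits iteratively via a_i = x_i mod 5, x_{i+1} = (x_i − a_i)/5, with x_0 = x:
  x_0 = 38/17;  a_0 = 4;  x_1 = (x_0 − 4)/5 = -6/17
  x_1 = -6/17;  a_1 = 2;  x_2 = (x_1 − 2)/5 = -8/17
  x_2 = -8/17;  a_2 = 1;  x_3 = (x_2 − 1)/5 = -5/17
  x_3 = -5/17;  a_3 = 0;  x_4 = (x_3 − 0)/5 = -1/17
  x_4 = -1/17;  a_4 = 2;  x_5 = (x_4 − 2)/5 = -7/17
  x_5 = -7/17;  a_5 = 4;  x_6 = (x_5 − 4)/5 = -15/17
Digits: (4, 2, 1, 0, 2, 4).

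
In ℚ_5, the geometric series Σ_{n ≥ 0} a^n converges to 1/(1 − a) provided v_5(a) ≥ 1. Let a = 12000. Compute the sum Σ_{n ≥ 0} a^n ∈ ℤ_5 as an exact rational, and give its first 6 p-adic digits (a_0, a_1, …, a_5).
Σ a^n = 1/(1 − a) = -1/11999;  first 6 digits = (1, 0, 0, 1, 4, 3)

v_5(a) = 3 ≥ 1, so the series converges in ℤ_5 to 1/(1 − a) = 1/(1 − 12000) = -1/11999. Expand this rational in ℤ_5: compute digits iteratively via d_i = x_i mod 5, x_{i+1} = (x_i − d_i)/5. The first 6 digits are (1, 0, 0, 1, 4, 3).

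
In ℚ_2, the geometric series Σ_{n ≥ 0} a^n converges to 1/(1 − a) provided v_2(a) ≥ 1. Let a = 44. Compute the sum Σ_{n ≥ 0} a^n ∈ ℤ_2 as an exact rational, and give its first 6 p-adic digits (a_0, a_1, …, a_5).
Σ a^n = 1/(1 − a) = -1/43;  first 6 digits = (1, 0, 1, 1, 1, 1)

v_2(a) = 2 ≥ 1, so the series converges in ℤ_2 to 1/(1 − a) = 1/(1 − 44) = -1/43. Expand this rational in ℤ_2: compute digits iteratively via d_i = x_i mod 2, x_{i+1} = (x_i − d_i)/2. The first 6 digits are (1, 0, 1, 1, 1, 1).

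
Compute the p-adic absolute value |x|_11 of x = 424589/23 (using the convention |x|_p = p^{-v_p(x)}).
|424589/23|_11 = 1/14641

Step 1 — compute v_11(x) by factoring powers of 11 out of the numerator and denominator: v_11(424589/23) = 4. Step 2 — apply |x|_p = p^{-v_p(x)} = 11^{-4} = 1/14641.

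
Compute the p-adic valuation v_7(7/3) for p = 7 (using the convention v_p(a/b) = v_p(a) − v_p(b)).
v_7(7/3) = 1

Factor powers of 7 from the numerator and denominator of the reduced fraction: 7 = 7^1 · 1 and 3 = 7^0 · 3. Apply v_p(a/b) = v_p(a) − v_p(b): v_7(7/3) = 1 − 0 = 1.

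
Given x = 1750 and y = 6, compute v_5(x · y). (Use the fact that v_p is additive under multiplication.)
v_5(10500) = 3

v_p(x) = 3 (factor: 1750 = 5^3 · 14); v_p(y) = 0 (factor: 6 = 5^0 · 6). Additivity: v_p(xy) = v_p(x) + v_p(y) = 3 + 0 = 3. (Direct check: xy = 10500 = 5^3 · (84).)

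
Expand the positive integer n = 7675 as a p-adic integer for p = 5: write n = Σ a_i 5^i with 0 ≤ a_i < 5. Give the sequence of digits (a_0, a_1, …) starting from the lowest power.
(a_0, a_1, …) = (0, 0, 2, 1, 2, 2)

Repeated division by 5 gives the digits low-to-high: 7675 = 2·5^2 + 1·5^3 + 2·5^4 + 2·5^5. Digit sequence: (0, 0, 2, 1, 2, 2).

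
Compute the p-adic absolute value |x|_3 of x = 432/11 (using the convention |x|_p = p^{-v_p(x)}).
|432/11|_3 = 1/27

Step 1 — compute v_3(x) by factoring powers of 3 out of the numerator and denominator: v_3(432/11) = 3. Step 2 — apply |x|_p = p^{-v_p(x)} = 3^{-3} = 1/27.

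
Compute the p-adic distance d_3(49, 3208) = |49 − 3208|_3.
d_3(49, 3208) = 1/243

Step 1 — x − y = 49 − 3208 = -3159. Step 2 — v_3(-3159) = 5 (factor: -3159 = −(3^5 · 13); the sign does not affect v_p). Step 3 — |x − y|_3 = 3^{-5} = 1/243.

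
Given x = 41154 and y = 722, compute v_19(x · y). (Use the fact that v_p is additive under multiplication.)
v_19(29713188) = 5

v_p(x) = 3 (factor: 41154 = 19^3 · 6); v_p(y) = 2 (factor: 722 = 19^2 · 2). Additivity: v_p(xy) = v_p(x) + v_p(y) = 3 + 2 = 5. (Direct check: xy = 29713188 = 19^5 · (12).)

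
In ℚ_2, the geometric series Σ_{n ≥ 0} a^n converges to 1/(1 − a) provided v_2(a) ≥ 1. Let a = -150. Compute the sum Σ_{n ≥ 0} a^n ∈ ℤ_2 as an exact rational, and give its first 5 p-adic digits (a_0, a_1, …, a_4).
Σ a^n = 1/(1 − a) = 1/151;  first 5 digits = (1, 1, 1, 0, 0)

v_2(a) = 1 ≥ 1, so the series converges in ℤ_2 to 1/(1 − a) = 1/(1 − (-150)) = 1/151. Expand this rational in ℤ_2: compute digits iteratively via d_i = x_i mod 2, x_{i+1} = (x_i − d_i)/2. The first 5 digits are (1, 1, 1, 0, 0).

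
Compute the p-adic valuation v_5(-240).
v_5(-240) = 1

v_5(n) is the largest exponent k such that 5^k divides n. Factor out: -240 = -5^1 · 48. (Sign doesn't affect v_p.) So v_5(-240) = 1.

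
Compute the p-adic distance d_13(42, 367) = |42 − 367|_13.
d_13(42, 367) = 1/13

Step 1 — x − y = 42 − 367 = -325. Step 2 — v_13(-325) = 1 (factor: -325 = −(13^1 · 25); the sign does not affect v_p). Step 3 — |x − y|_13 = 13^{-1} = 1/13.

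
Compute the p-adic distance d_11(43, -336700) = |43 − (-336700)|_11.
d_11(43, -336700) = 1/14641

Step 1 — x − y = 43 − (-336700) = 336743. Step 2 — v_11(336743) = 4 (factor: 336743 = (11^4 · 23); the sign does not affect v_p). Step 3 — |x − y|_11 = 11^{-4} = 1/14641.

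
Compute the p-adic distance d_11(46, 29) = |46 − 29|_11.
d_11(46, 29) = 1

Step 1 — x − y = 46 − 29 = 17. Step 2 — v_11(17) = 0 (factor: 17 = (11^0 · 17); the sign does not affect v_p). Step 3 — |x − y|_11 = 11^{0} = 1.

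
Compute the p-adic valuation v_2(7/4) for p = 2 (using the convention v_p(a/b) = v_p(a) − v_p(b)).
v_2(7/4) = -2

Factor powers of 2 from the numerator and denominator of the reduced fraction: 7 = 2^0 · 7 and 4 = 2^2 · 1. Apply v_p(a/b) = v_p(a) − v_p(b): v_2(7/4) = 0 − 2 = -2.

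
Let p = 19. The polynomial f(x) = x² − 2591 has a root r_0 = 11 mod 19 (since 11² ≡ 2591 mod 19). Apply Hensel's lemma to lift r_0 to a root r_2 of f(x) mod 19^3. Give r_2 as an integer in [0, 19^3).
r_2 = 5407 (mod 6859)

Hensel's recurrence: r_{i+1} = r_i − f(r_i)·(f′(r_i))^{-1} mod 19^{i+2}, with f′(x) = 2x. Iterate:
  r_0 = 11 (mod 19)
  r_1 = 353 (mod 361)
  r_2 = 5407 (mod 6859)
Final: r_2 = 5407, and one checks f(r_2) ≡ 0 mod 19^3.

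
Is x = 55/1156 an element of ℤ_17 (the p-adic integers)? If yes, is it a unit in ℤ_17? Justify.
x ∉ ℤ_17 (v_17(x) = -2 < 0)

ℤ_17 = {x ∈ ℚ_17 : v_17(x) ≥ 0} and ℤ_17^× = {x ∈ ℤ_17 : v_17(x) = 0}. Here v_17(55/1156) = v_17(num) − v_17(den) = -2; compare against these criteria.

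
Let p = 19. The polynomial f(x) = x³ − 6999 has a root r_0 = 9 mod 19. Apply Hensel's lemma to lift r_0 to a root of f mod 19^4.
r_3 = 99341 (mod 130321)

Hensel: r_{i+1} = r_i − f(r_i)/f′(r_i) mod 19^{i+2}, where f′(x) = 3x². Iterate:
  r_0 = 9 (mod 19)
  r_1 = 66 (mod 361)
  r_2 = 3315 (mod 6859)
  r_3 = 99341 (mod 130321)
Final: r = 99341 with f(r) ≡ 0 mod 19^4.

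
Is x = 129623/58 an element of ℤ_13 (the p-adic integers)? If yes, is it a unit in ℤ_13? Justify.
x ∈ ℤ_13 but not a unit; v_13(x) = 3 > 0

ℤ_13 = {x ∈ ℚ_13 : v_13(x) ≥ 0} and ℤ_13^× = {x ∈ ℤ_13 : v_13(x) = 0}. Here v_13(129623/58) = v_13(num) − v_13(den) = 3; compare against these criteria.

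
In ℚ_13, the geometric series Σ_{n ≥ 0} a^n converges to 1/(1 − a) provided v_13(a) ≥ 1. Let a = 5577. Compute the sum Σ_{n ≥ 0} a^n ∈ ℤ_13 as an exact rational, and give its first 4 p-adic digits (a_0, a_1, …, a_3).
Σ a^n = 1/(1 − a) = -1/5576;  first 4 digits = (1, 0, 7, 2)

v_13(a) = 2 ≥ 1, so the series converges in ℤ_13 to 1/(1 − a) = 1/(1 − 5577) = -1/5576. Expand this rational in ℤ_13: compute digits iteratively via d_i = x_i mod 13, x_{i+1} = (x_i − d_i)/13. The first 4 digits are (1, 0, 7, 2).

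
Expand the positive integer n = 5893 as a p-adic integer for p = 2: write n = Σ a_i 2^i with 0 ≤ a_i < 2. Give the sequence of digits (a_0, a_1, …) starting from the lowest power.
(a_0, a_1, …) = (1, 0, 1, 0, 0, 0, 0, 0, 1, 1, 1, 0, 1)

Repeated division by 2 gives the digits low-to-high: 5893 = 1 + 1·2^2 + 1·2^8 + 1·2^9 + 1·2^10 + 1·2^12. Digit sequence: (1, 0, 1, 0, 0, 0, 0, 0, 1, 1, 1, 0, 1).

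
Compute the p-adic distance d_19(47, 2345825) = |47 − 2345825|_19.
d_19(47, 2345825) = 1/130321

Step 1 — x − y = 47 − 2345825 = -2345778. Step 2 — v_19(-2345778) = 4 (factor: -2345778 = −(19^4 · 18); the sign does not affect v_p). Step 3 — |x − y|_19 = 19^{-4} = 1/130321.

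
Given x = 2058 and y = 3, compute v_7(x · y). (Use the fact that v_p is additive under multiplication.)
v_7(6174) = 3

v_p(x) = 3 (factor: 2058 = 7^3 · 6); v_p(y) = 0 (factor: 3 = 7^0 · 3). Additivity: v_p(xy) = v_p(x) + v_p(y) = 3 + 0 = 3. (Direct check: xy = 6174 = 7^3 · (18).)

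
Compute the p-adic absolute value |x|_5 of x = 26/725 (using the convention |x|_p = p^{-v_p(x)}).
|26/725|_5 = 25

Step 1 — compute v_5(x) by factoring powers of 5 out of the numerator and denominator: v_5(26/725) = -2. Step 2 — apply |x|_p = p^{-v_p(x)} = 5^{2} = 25.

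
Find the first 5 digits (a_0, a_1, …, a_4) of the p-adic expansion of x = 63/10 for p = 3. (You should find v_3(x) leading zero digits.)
(a_0, …, a_4) = (0, 0, 1, 2, 2)

v_3(63/10) = 2, so a_0 = ... = a_1 = 0. Factor out: x = 3^2 · u with u = 7/10 a unit in ℤ_3. Expand u iteratively via a_{v+i} = u_i mod 3, u_{i+1} = (u_i − a_{v+i})/3:
  u_0 = 7/10;  a_2 = 1;  u_1 = (u_0 − 1)/3 = -1/10
  u_1 = -1/10;  a_3 = 2;  u_2 = (u_1 − 2)/3 = -7/10
  u_2 = -7/10;  a_4 = 2;  u_3 = (u_2 − 2)/3 = -9/10
Digits: (0, 0, 1, 2, 2).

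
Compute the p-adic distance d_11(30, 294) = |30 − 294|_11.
d_11(30, 294) = 1/11

Step 1 — x − y = 30 − 294 = -264. Step 2 — v_11(-264) = 1 (factor: -264 = −(11^1 · 24); the sign does not affect v_p). Step 3 — |x − y|_11 = 11^{-1} = 1/11.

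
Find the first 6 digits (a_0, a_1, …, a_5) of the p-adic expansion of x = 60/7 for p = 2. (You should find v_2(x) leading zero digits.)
(a_0, …, a_5) = (0, 0, 1, 0, 0, 1)

v_2(60/7) = 2, so a_0 = ... = a_1 = 0. Factor out: x = 2^2 · u with u = 15/7 a unit in ℤ_2. Expand u iteratively via a_{v+i} = u_i mod 2, u_{i+1} = (u_i − a_{v+i})/2:
  u_0 = 15/7;  a_2 = 1;  u_1 = (u_0 − 1)/2 = 4/7
  u_1 = 4/7;  a_3 = 0;  u_2 = (u_1 − 0)/2 = 2/7
  u_2 = 2/7;  a_4 = 0;  u_3 = (u_2 − 0)/2 = 1/7
  u_3 = 1/7;  a_5 = 1;  u_4 = (u_3 − 1)/2 = -3/7
Digits: (0, 0, 1, 0, 0, 1).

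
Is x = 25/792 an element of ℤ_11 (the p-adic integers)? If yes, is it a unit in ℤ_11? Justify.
x ∉ ℤ_11 (v_11(x) = -1 < 0)

ℤ_11 = {x ∈ ℚ_11 : v_11(x) ≥ 0} and ℤ_11^× = {x ∈ ℤ_11 : v_11(x) = 0}. Here v_11(25/792) = v_11(num) − v_11(den) = -1; compare against these criteria.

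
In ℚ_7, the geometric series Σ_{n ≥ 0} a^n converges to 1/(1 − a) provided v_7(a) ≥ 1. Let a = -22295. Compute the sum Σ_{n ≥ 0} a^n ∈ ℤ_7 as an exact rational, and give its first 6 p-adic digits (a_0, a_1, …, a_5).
Σ a^n = 1/(1 − a) = 1/22296;  first 6 digits = (1, 0, 0, 5, 4, 5)

v_7(a) = 3 ≥ 1, so the series converges in ℤ_7 to 1/(1 − a) = 1/(1 − (-22295)) = 1/22296. Expand this rational in ℤ_7: compute digits iteratively via d_i = x_i mod 7, x_{i+1} = (x_i − d_i)/7. The first 6 digits are (1, 0, 0, 5, 4, 5).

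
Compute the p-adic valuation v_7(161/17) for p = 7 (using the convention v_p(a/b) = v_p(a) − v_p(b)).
v_7(161/17) = 1

Factor powers of 7 from the numerator and denominator of the reduced fraction: 161 = 7^1 · 23 and 17 = 7^0 · 17. Apply v_p(a/b) = v_p(a) − v_p(b): v_7(161/17) = 1 − 0 = 1.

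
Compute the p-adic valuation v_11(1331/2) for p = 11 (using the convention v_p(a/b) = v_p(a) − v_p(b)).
v_11(1331/2) = 3

Factor powers of 11 from the numerator and denominator of the reduced fraction: 1331 = 11^3 · 1 and 2 = 11^0 · 2. Apply v_p(a/b) = v_p(a) − v_p(b): v_11(1331/2) = 3 − 0 = 3.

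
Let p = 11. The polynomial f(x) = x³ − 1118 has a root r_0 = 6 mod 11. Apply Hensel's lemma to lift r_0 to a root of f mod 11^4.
r_3 = 13833 (mod 14641)

Hensel: r_{i+1} = r_i − f(r_i)/f′(r_i) mod 11^{i+2}, where f′(x) = 3x². Iterate:
  r_0 = 6 (mod 11)
  r_1 = 39 (mod 121)
  r_2 = 523 (mod 1331)
  r_3 = 13833 (mod 14641)
Final: r = 13833 with f(r) ≡ 0 mod 11^4.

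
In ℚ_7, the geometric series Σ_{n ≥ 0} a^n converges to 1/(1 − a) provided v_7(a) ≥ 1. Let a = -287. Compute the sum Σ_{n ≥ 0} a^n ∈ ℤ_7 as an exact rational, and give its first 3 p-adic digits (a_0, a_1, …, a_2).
Σ a^n = 1/(1 − a) = 1/288;  first 3 digits = (1, 1, 2)

v_7(a) = 1 ≥ 1, so the series converges in ℤ_7 to 1/(1 − a) = 1/(1 − (-287)) = 1/288. Expand this rational in ℤ_7: compute digits iteratively via d_i = x_i mod 7, x_{i+1} = (x_i − d_i)/7. The first 3 digits are (1, 1, 2).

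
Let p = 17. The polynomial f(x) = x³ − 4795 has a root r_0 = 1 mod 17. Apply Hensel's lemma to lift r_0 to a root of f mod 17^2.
r_1 = 154 (mod 289)

Hensel: r_{i+1} = r_i − f(r_i)/f′(r_i) mod 17^{i+2}, where f′(x) = 3x². Iterate:
  r_0 = 1 (mod 17)
  r_1 = 154 (mod 289)
Final: r = 154 with f(r) ≡ 0 mod 17^2.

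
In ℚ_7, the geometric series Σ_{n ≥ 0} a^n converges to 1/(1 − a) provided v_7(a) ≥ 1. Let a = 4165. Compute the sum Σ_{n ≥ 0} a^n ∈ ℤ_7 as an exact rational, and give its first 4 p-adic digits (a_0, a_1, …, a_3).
Σ a^n = 1/(1 − a) = -1/4164;  first 4 digits = (1, 0, 1, 5)

v_7(a) = 2 ≥ 1, so the series converges in ℤ_7 to 1/(1 − a) = 1/(1 − 4165) = -1/4164. Expand this rational in ℤ_7: compute digits iteratively via d_i = x_i mod 7, x_{i+1} = (x_i − d_i)/7. The first 4 digits are (1, 0, 1, 5).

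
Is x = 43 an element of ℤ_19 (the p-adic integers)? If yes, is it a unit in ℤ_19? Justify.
x ∈ ℤ_19^× (unit); v_19(x) = 0

ℤ_19 = {x ∈ ℚ_19 : v_19(x) ≥ 0} and ℤ_19^× = {x ∈ ℤ_19 : v_19(x) = 0}. Here v_19(43) = v_19(num) − v_19(den) = 0; compare against these criteria.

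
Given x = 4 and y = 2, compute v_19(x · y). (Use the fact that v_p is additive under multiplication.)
v_19(8) = 0

v_p(x) = 0 (factor: 4 = 19^0 · 4); v_p(y) = 0 (factor: 2 = 19^0 · 2). Additivity: v_p(xy) = v_p(x) + v_p(y) = 0 + 0 = 0. (Direct check: xy = 8 = 19^0 · (8).)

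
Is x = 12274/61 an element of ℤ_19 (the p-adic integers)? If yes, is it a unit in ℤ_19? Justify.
x ∈ ℤ_19 but not a unit; v_19(x) = 2 > 0

ℤ_19 = {x ∈ ℚ_19 : v_19(x) ≥ 0} and ℤ_19^× = {x ∈ ℤ_19 : v_19(x) = 0}. Here v_19(12274/61) = v_19(num) − v_19(den) = 2; compare against these criteria.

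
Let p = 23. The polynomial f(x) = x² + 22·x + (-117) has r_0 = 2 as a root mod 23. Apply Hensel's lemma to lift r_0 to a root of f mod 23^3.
r_2 = 3728 (mod 12167)

Hensel: r_{i+1} = r_i − f(r_i)·(f′(r_i))^{-1} mod 23^{i+2}, f′(x) = 2x + 22. Iterate:
  r_0 = 2 (mod 23)
  r_1 = 25 (mod 529)
  r_2 = 3728 (mod 12167)
Final: r = 3728 satisfies f(r) ≡ 0 mod 23^3.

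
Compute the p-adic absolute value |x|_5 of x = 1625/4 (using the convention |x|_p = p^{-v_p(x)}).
|1625/4|_5 = 1/125

Step 1 — compute v_5(x) by factoring powers of 5 out of the numerator and denominator: v_5(1625/4) = 3. Step 2 — apply |x|_p = p^{-v_p(x)} = 5^{-3} = 1/125.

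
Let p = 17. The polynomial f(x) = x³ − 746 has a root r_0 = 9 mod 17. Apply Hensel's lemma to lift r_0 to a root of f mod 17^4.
r_3 = 64286 (mod 83521)

Hensel: r_{i+1} = r_i − f(r_i)/f′(r_i) mod 17^{i+2}, where f′(x) = 3x². Iterate:
  r_0 = 9 (mod 17)
  r_1 = 128 (mod 289)
  r_2 = 417 (mod 4913)
  r_3 = 64286 (mod 83521)
Final: r = 64286 with f(r) ≡ 0 mod 17^4.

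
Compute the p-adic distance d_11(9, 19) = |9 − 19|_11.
d_11(9, 19) = 1

Step 1 — x − y = 9 − 19 = -10. Step 2 — v_11(-10) = 0 (factor: -10 = −(11^0 · 10); the sign does not affect v_p). Step 3 — |x − y|_11 = 11^{0} = 1.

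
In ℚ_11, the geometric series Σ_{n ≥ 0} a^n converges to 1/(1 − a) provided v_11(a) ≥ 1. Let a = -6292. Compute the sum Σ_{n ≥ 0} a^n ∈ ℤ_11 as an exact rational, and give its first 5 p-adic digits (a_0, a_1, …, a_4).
Σ a^n = 1/(1 − a) = 1/6293;  first 5 digits = (1, 0, 3, 6, 8)

v_11(a) = 2 ≥ 1, so the series converges in ℤ_11 to 1/(1 − a) = 1/(1 − (-6292)) = 1/6293. Expand this rational in ℤ_11: compute digits iteratively via d_i = x_i mod 11, x_{i+1} = (x_i − d_i)/11. The first 5 digits are (1, 0, 3, 6, 8).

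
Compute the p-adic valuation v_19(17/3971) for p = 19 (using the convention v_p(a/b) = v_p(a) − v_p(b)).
v_19(17/3971) = -2

Factor powers of 19 from the numerator and denominator of the reduced fraction: 17 = 19^0 · 17 and 3971 = 19^2 · 11. Apply v_p(a/b) = v_p(a) − v_p(b): v_19(17/3971) = 0 − 2 = -2.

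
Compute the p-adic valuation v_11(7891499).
v_11(7891499) = 5

v_11(n) is the largest exponent k such that 11^k divides n. Factor out: 7891499 = 11^5 · 49. (Sign doesn't affect v_p.) So v_11(7891499) = 5.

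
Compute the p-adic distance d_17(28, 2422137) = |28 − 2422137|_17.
d_17(28, 2422137) = 1/83521

Step 1 — x − y = 28 − 2422137 = -2422109. Step 2 — v_17(-2422109) = 4 (factor: -2422109 = −(17^4 · 29); the sign does not affect v_p). Step 3 — |x − y|_17 = 17^{-4} = 1/83521.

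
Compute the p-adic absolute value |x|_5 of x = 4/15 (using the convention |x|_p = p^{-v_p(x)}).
|4/15|_5 = 5

Step 1 — compute v_5(x) by factoring powers of 5 out of the numerator and denominator: v_5(4/15) = -1. Step 2 — apply |x|_p = p^{-v_p(x)} = 5^{1} = 5.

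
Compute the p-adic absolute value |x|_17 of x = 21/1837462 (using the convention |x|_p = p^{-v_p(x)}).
|21/1837462|_17 = 83521

Step 1 — compute v_17(x) by factoring powers of 17 out of the numerator and denominator: v_17(21/1837462) = -4. Step 2 — apply |x|_p = p^{-v_p(x)} = 17^{4} = 83521.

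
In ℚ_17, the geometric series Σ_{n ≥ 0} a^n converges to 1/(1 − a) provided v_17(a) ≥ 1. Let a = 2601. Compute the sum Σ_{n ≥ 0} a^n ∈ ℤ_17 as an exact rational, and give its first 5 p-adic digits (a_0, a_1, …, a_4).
Σ a^n = 1/(1 − a) = -1/2600;  first 5 digits = (1, 0, 9, 0, 13)

v_17(a) = 2 ≥ 1, so the series converges in ℤ_17 to 1/(1 − a) = 1/(1 − 2601) = -1/2600. Expand this rational in ℤ_17: compute digits iteratively via d_i = x_i mod 17, x_{i+1} = (x_i − d_i)/17. The first 5 digits are (1, 0, 9, 0, 13).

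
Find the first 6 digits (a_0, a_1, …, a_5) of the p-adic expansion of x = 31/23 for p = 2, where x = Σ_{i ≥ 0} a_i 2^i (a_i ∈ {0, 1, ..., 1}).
(a_0, …, a_5) = (1, 0, 0, 1, 1, 1)

v_2(31/23) = 0 (numerator and denominator both coprime to 2), so x ∈ ℤ_2^×. Compute digits iteratively via a_i = x_i mod 2, x_{i+1} = (x_i − a_i)/2, with x_0 = x:
  x_0 = 31/23;  a_0 = 1;  x_1 = (x_0 − 1)/2 = 4/23
  x_1 = 4/23;  a_1 = 0;  x_2 = (x_1 − 0)/2 = 2/23
  x_2 = 2/23;  a_2 = 0;  x_3 = (x_2 − 0)/2 = 1/23
  x_3 = 1/23;  a_3 = 1;  x_4 = (x_3 − 1)/2 = -11/23
  x_4 = -11/23;  a_4 = 1;  x_5 = (x_4 − 1)/2 = -17/23
  x_5 = -17/23;  a_5 = 1;  x_6 = (x_5 − 1)/2 = -20/23
Digits: (1, 0, 0, 1, 1, 1).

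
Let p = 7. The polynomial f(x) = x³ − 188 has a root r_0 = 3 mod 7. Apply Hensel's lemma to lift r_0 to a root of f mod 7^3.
r_2 = 185 (mod 343)

Hensel: r_{i+1} = r_i − f(r_i)/f′(r_i) mod 7^{i+2}, where f′(x) = 3x². Iterate:
  r_0 = 3 (mod 7)
  r_1 = 38 (mod 49)
  r_2 = 185 (mod 343)
Final: r = 185 with f(r) ≡ 0 mod 7^3.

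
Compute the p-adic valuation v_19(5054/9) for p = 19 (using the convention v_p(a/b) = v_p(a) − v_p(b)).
v_19(5054/9) = 2

Factor powers of 19 from the numerator and denominator of the reduced fraction: 5054 = 19^2 · 14 and 9 = 19^0 · 9. Apply v_p(a/b) = v_p(a) − v_p(b): v_19(5054/9) = 2 − 0 = 2.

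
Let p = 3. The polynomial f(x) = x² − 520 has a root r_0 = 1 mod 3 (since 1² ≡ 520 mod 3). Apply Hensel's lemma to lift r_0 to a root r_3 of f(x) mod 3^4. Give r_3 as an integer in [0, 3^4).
r_3 = 67 (mod 81)

Hensel's recurrence: r_{i+1} = r_i − f(r_i)·(f′(r_i))^{-1} mod 3^{i+2}, with f′(x) = 2x. Iterate:
  r_0 = 1 (mod 3)
  r_1 = 4 (mod 9)
  r_2 = 13 (mod 27)
  r_3 = 67 (mod 81)
Final: r_3 = 67, and one checks f(r_3) ≡ 0 mod 3^4.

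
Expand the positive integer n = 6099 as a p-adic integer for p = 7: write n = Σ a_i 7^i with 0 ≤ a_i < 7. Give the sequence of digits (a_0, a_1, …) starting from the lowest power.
(a_0, a_1, …) = (2, 3, 5, 3, 2)

Repeated division by 7 gives the digits low-to-high: 6099 = 2 + 3·7^1 + 5·7^2 + 3·7^3 + 2·7^4. Digit sequence: (2, 3, 5, 3, 2).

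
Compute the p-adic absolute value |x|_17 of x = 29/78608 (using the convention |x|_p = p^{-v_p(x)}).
|29/78608|_17 = 4913

Step 1 — compute v_17(x) by factoring powers of 17 out of the numerator and denominator: v_17(29/78608) = -3. Step 2 — apply |x|_p = p^{-v_p(x)} = 17^{3} = 4913.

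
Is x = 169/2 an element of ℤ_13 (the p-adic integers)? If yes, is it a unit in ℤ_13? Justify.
x ∈ ℤ_13 but not a unit; v_13(x) = 2 > 0

ℤ_13 = {x ∈ ℚ_13 : v_13(x) ≥ 0} and ℤ_13^× = {x ∈ ℤ_13 : v_13(x) = 0}. Here v_13(169/2) = v_13(num) − v_13(den) = 2; compare against these criteria.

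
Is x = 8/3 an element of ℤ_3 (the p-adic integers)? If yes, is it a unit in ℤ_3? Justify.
x ∉ ℤ_3 (v_3(x) = -1 < 0)

ℤ_3 = {x ∈ ℚ_3 : v_3(x) ≥ 0} and ℤ_3^× = {x ∈ ℤ_3 : v_3(x) = 0}. Here v_3(8/3) = v_3(num) − v_3(den) = -1; compare against these criteria.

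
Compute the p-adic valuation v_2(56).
v_2(56) = 3

v_2(n) is the largest exponent k such that 2^k divides n. Factor out: 56 = 2^3 · 7. (Sign doesn't affect v_p.) So v_2(56) = 3.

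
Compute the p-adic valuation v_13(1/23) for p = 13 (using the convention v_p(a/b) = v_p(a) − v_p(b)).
v_13(1/23) = 0

Factor powers of 13 from the numerator and denominator of the reduced fraction: 1 = 13^0 · 1 and 23 = 13^0 · 23. Apply v_p(a/b) = v_p(a) − v_p(b): v_13(1/23) = 0 − 0 = 0.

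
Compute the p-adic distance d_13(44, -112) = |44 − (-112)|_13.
d_13(44, -112) = 1/13

Step 1 — x − y = 44 − (-112) = 156. Step 2 — v_13(156) = 1 (factor: 156 = (13^1 · 12); the sign does not affect v_p). Step 3 — |x − y|_13 = 13^{-1} = 1/13.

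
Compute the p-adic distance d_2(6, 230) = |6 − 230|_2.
d_2(6, 230) = 1/32

Step 1 — x − y = 6 − 230 = -224. Step 2 — v_2(-224) = 5 (factor: -224 = −(2^5 · 7); the sign does not affect v_p). Step 3 — |x − y|_2 = 2^{-5} = 1/32.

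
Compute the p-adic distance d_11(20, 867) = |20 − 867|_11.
d_11(20, 867) = 1/121

Step 1 — x − y = 20 − 867 = -847. Step 2 — v_11(-847) = 2 (factor: -847 = −(11^2 · 7); the sign does not affect v_p). Step 3 — |x − y|_11 = 11^{-2} = 1/121.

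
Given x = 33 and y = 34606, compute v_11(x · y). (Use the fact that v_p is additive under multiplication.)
v_11(1141998) = 4

v_p(x) = 1 (factor: 33 = 11^1 · 3); v_p(y) = 3 (factor: 34606 = 11^3 · 26). Additivity: v_p(xy) = v_p(x) + v_p(y) = 1 + 3 = 4. (Direct check: xy = 1141998 = 11^4 · (78).)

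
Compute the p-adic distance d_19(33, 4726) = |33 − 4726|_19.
d_19(33, 4726) = 1/361

Step 1 — x − y = 33 − 4726 = -4693. Step 2 — v_19(-4693) = 2 (factor: -4693 = −(19^2 · 13); the sign does not affect v_p). Step 3 — |x − y|_19 = 19^{-2} = 1/361.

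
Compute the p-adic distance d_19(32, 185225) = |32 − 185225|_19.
d_19(32, 185225) = 1/6859

Step 1 — x − y = 32 − 185225 = -185193. Step 2 — v_19(-185193) = 3 (factor: -185193 = −(19^3 · 27); the sign does not affect v_p). Step 3 — |x − y|_19 = 19^{-3} = 1/6859.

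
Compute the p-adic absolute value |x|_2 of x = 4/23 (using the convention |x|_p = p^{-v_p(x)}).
|4/23|_2 = 1/4

Step 1 — compute v_2(x) by factoring powers of 2 out of the numerator and denominator: v_2(4/23) = 2. Step 2 — apply |x|_p = p^{-v_p(x)} = 2^{-2} = 1/4.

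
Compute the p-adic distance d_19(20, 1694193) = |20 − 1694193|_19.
d_19(20, 1694193) = 1/130321

Step 1 — x − y = 20 − 1694193 = -1694173. Step 2 — v_19(-1694173) = 4 (factor: -1694173 = −(19^4 · 13); the sign does not affect v_p). Step 3 — |x − y|_19 = 19^{-4} = 1/130321.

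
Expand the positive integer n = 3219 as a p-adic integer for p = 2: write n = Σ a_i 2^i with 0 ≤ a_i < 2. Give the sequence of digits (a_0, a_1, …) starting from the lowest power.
(a_0, a_1, …) = (1, 1, 0, 0, 1, 0, 0, 1, 0, 0, 1, 1)

Repeated division by 2 gives the digits low-to-high: 3219 = 1 + 1·2^1 + 1·2^4 + 1·2^7 + 1·2^10 + 1·2^11. Digit sequence: (1, 1, 0, 0, 1, 0, 0, 1, 0, 0, 1, 1).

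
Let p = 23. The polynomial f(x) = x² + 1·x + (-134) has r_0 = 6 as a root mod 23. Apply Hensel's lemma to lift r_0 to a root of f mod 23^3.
r_2 = 8355 (mod 12167)

Hensel: r_{i+1} = r_i − f(r_i)·(f′(r_i))^{-1} mod 23^{i+2}, f′(x) = 2x + 1. Iterate:
  r_0 = 6 (mod 23)
  r_1 = 420 (mod 529)
  r_2 = 8355 (mod 12167)
Final: r = 8355 satisfies f(r) ≡ 0 mod 23^3.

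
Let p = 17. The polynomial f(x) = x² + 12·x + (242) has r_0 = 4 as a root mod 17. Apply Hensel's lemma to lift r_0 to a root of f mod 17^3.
r_2 = 1925 (mod 4913)

Hensel: r_{i+1} = r_i − f(r_i)·(f′(r_i))^{-1} mod 17^{i+2}, f′(x) = 2x + 12. Iterate:
  r_0 = 4 (mod 17)
  r_1 = 191 (mod 289)
  r_2 = 1925 (mod 4913)
Final: r = 1925 satisfies f(r) ≡ 0 mod 17^3.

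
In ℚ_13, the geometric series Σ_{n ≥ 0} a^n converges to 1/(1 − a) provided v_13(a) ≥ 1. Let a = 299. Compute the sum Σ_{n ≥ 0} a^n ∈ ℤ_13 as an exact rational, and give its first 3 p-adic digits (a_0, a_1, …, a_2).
Σ a^n = 1/(1 − a) = -1/298;  first 3 digits = (1, 10, 10)

v_13(a) = 1 ≥ 1, so the series converges in ℤ_13 to 1/(1 − a) = 1/(1 − 299) = -1/298. Expand this rational in ℤ_13: compute digits iteratively via d_i = x_i mod 13, x_{i+1} = (x_i − d_i)/13. The first 3 digits are (1, 10, 10).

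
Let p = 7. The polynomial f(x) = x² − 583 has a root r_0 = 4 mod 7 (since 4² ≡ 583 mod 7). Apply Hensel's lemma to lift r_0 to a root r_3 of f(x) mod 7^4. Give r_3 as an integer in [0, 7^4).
r_3 = 963 (mod 2401)

Hensel's recurrence: r_{i+1} = r_i − f(r_i)·(f′(r_i))^{-1} mod 7^{i+2}, with f′(x) = 2x. Iterate:
  r_0 = 4 (mod 7)
  r_1 = 32 (mod 49)
  r_2 = 277 (mod 343)
  r_3 = 963 (mod 2401)
Final: r_3 = 963, and one checks f(r_3) ≡ 0 mod 7^4.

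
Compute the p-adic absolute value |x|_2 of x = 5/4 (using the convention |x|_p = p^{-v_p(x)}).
|5/4|_2 = 4

Step 1 — compute v_2(x) by factoring powers of 2 out of the numerator and denominator: v_2(5/4) = -2. Step 2 — apply |x|_p = p^{-v_p(x)} = 2^{2} = 4.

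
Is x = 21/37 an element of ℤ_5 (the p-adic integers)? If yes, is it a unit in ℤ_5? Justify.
x ∈ ℤ_5^× (unit); v_5(x) = 0

ℤ_5 = {x ∈ ℚ_5 : v_5(x) ≥ 0} and ℤ_5^× = {x ∈ ℤ_5 : v_5(x) = 0}. Here v_5(21/37) = v_5(num) − v_5(den) = 0; compare against these criteria.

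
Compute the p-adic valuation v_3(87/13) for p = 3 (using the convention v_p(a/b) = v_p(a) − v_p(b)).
v_3(87/13) = 1

Factor powers of 3 from the numerator and denominator of the reduced fraction: 87 = 3^1 · 29 and 13 = 3^0 · 13. Apply v_p(a/b) = v_p(a) − v_p(b): v_3(87/13) = 1 − 0 = 1.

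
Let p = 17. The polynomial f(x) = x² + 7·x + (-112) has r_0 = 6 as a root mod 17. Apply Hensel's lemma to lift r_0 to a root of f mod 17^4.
r_3 = 48864 (mod 83521)

Hensel: r_{i+1} = r_i − f(r_i)·(f′(r_i))^{-1} mod 17^{i+2}, f′(x) = 2x + 7. Iterate:
  r_0 = 6 (mod 17)
  r_1 = 23 (mod 289)
  r_2 = 4647 (mod 4913)
  r_3 = 48864 (mod 83521)
Final: r = 48864 satisfies f(r) ≡ 0 mod 17^4.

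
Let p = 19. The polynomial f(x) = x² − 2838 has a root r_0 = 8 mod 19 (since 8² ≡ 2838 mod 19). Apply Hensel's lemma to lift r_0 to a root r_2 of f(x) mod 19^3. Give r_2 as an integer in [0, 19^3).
r_2 = 4378 (mod 6859)

Hensel's recurrence: r_{i+1} = r_i − f(r_i)·(f′(r_i))^{-1} mod 19^{i+2}, with f′(x) = 2x. Iterate:
  r_0 = 8 (mod 19)
  r_1 = 46 (mod 361)
  r_2 = 4378 (mod 6859)
Final: r_2 = 4378, and one checks f(r_2) ≡ 0 mod 19^3.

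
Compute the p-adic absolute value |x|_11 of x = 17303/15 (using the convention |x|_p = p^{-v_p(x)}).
|17303/15|_11 = 1/1331

Step 1 — compute v_11(x) by factoring powers of 11 out of the numerator and denominator: v_11(17303/15) = 3. Step 2 — apply |x|_p = p^{-v_p(x)} = 11^{-3} = 1/1331.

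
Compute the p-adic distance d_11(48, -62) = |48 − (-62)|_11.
d_11(48, -62) = 1/11

Step 1 — x − y = 48 − (-62) = 110. Step 2 — v_11(110) = 1 (factor: 110 = (11^1 · 10); the sign does not affect v_p). Step 3 — |x − y|_11 = 11^{-1} = 1/11.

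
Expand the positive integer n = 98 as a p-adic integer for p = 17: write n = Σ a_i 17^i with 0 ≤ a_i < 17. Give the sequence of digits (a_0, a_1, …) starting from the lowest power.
(a_0, a_1, …) = (13, 5)

Repeated division by 17 gives the digits low-to-high: 98 = 13 + 5·17^1. Digit sequence: (13, 5).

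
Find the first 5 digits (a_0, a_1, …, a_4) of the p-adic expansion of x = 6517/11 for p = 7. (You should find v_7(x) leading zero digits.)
(a_0, …, a_4) = (0, 0, 0, 3, 3)

v_7(6517/11) = 3, so a_0 = ... = a_2 = 0. Factor out: x = 7^3 · u with u = 19/11 a unit in ℤ_7. Expand u iteratively via a_{v+i} = u_i mod 7, u_{i+1} = (u_i − a_{v+i})/7:
  u_0 = 19/11;  a_3 = 3;  u_1 = (u_0 − 3)/7 = -2/11
  u_1 = -2/11;  a_4 = 3;  u_2 = (u_1 − 3)/7 = -5/11
Digits: (0, 0, 0, 3, 3).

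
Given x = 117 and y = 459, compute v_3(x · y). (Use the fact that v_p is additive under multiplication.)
v_3(53703) = 5

v_p(x) = 2 (factor: 117 = 3^2 · 13); v_p(y) = 3 (factor: 459 = 3^3 · 17). Additivity: v_p(xy) = v_p(x) + v_p(y) = 2 + 3 = 5. (Direct check: xy = 53703 = 3^5 · (221).)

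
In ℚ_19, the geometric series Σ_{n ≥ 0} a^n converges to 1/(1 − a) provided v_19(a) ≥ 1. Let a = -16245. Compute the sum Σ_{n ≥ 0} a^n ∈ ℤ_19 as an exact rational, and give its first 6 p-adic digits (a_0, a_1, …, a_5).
Σ a^n = 1/(1 − a) = 1/16246;  first 6 digits = (1, 0, 12, 16, 10, 11)

v_19(a) = 2 ≥ 1, so the series converges in ℤ_19 to 1/(1 − a) = 1/(1 − (-16245)) = 1/16246. Expand this rational in ℤ_19: compute digits iteratively via d_i = x_i mod 19, x_{i+1} = (x_i − d_i)/19. The first 6 digits are (1, 0, 12, 16, 10, 11).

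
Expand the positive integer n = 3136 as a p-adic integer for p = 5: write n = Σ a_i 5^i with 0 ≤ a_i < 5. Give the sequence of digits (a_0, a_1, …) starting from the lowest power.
(a_0, a_1, …) = (1, 2, 0, 0, 0, 1)

Repeated division by 5 gives the digits low-to-high: 3136 = 1 + 2·5^1 + 1·5^5. Digit sequence: (1, 2, 0, 0, 0, 1).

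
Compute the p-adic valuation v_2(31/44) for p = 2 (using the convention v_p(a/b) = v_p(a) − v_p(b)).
v_2(31/44) = -2

Factor powers of 2 from the numerator and denominator of the reduced fraction: 31 = 2^0 · 31 and 44 = 2^2 · 11. Apply v_p(a/b) = v_p(a) − v_p(b): v_2(31/44) = 0 − 2 = -2.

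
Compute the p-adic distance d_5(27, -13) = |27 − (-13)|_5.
d_5(27, -13) = 1/5

Step 1 — x − y = 27 − (-13) = 40. Step 2 — v_5(40) = 1 (factor: 40 = (5^1 · 8); the sign does not affect v_p). Step 3 — |x − y|_5 = 5^{-1} = 1/5.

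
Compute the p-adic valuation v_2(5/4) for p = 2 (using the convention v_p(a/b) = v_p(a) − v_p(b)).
v_2(5/4) = -2

Factor powers of 2 from the numerator and denominator of the reduced fraction: 5 = 2^0 · 5 and 4 = 2^2 · 1. Apply v_p(a/b) = v_p(a) − v_p(b): v_2(5/4) = 0 − 2 = -2.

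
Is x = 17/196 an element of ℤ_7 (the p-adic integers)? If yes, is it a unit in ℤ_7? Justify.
x ∉ ℤ_7 (v_7(x) = -2 < 0)

ℤ_7 = {x ∈ ℚ_7 : v_7(x) ≥ 0} and ℤ_7^× = {x ∈ ℤ_7 : v_7(x) = 0}. Here v_7(17/196) = v_7(num) − v_7(den) = -2; compare against these criteria.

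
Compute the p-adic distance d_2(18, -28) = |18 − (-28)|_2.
d_2(18, -28) = 1/2

Step 1 — x − y = 18 − (-28) = 46. Step 2 — v_2(46) = 1 (factor: 46 = (2^1 · 23); the sign does not affect v_p). Step 3 — |x − y|_2 = 2^{-1} = 1/2.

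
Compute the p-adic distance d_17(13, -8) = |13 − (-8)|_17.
d_17(13, -8) = 1

Step 1 — x − y = 13 − (-8) = 21. Step 2 — v_17(21) = 0 (factor: 21 = (17^0 · 21); the sign does not affect v_p). Step 3 — |x − y|_17 = 17^{0} = 1.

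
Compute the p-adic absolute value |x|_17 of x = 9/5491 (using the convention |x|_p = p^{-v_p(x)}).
|9/5491|_17 = 289

Step 1 — compute v_17(x) by factoring powers of 17 out of the numerator and denominator: v_17(9/5491) = -2. Step 2 — apply |x|_p = p^{-v_p(x)} = 17^{2} = 289.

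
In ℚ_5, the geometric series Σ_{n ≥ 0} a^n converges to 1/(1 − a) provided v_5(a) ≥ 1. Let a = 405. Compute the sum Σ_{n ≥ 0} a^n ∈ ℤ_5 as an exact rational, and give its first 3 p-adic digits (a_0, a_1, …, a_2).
Σ a^n = 1/(1 − a) = -1/404;  first 3 digits = (1, 1, 2)

v_5(a) = 1 ≥ 1, so the series converges in ℤ_5 to 1/(1 − a) = 1/(1 − 405) = -1/404. Expand this rational in ℤ_5: compute digits iteratively via d_i = x_i mod 5, x_{i+1} = (x_i − d_i)/5. The first 3 digits are (1, 1, 2).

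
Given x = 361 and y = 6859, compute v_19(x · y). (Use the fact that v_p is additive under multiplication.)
v_19(2476099) = 5

v_p(x) = 2 (factor: 361 = 19^2 · 1); v_p(y) = 3 (factor: 6859 = 19^3 · 1). Additivity: v_p(xy) = v_p(x) + v_p(y) = 2 + 3 = 5. (Direct check: xy = 2476099 = 19^5 · (1).)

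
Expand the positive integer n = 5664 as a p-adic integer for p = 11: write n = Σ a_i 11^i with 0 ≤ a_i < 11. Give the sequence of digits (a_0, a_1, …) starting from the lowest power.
(a_0, a_1, …) = (10, 8, 2, 4)

Repeated division by 11 gives the digits low-to-high: 5664 = 10 + 8·11^1 + 2·11^2 + 4·11^3. Digit sequence: (10, 8, 2, 4).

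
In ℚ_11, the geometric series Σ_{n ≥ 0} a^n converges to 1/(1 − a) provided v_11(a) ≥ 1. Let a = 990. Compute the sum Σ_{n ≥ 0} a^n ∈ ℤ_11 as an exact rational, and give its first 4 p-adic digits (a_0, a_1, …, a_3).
Σ a^n = 1/(1 − a) = -1/989;  first 4 digits = (1, 2, 1, 8)

v_11(a) = 1 ≥ 1, so the series converges in ℤ_11 to 1/(1 − a) = 1/(1 − 990) = -1/989. Expand this rational in ℤ_11: compute digits iteratively via d_i = x_i mod 11, x_{i+1} = (x_i − d_i)/11. The first 4 digits are (1, 2, 1, 8).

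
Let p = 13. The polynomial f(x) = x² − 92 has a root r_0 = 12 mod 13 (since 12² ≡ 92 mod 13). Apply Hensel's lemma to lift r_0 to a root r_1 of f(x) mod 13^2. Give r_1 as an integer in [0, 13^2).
r_1 = 38 (mod 169)

Hensel's recurrence: r_{i+1} = r_i − f(r_i)·(f′(r_i))^{-1} mod 13^{i+2}, with f′(x) = 2x. Iterate:
  r_0 = 12 (mod 13)
  r_1 = 38 (mod 169)
Final: r_1 = 38, and one checks f(r_1) ≡ 0 mod 13^2.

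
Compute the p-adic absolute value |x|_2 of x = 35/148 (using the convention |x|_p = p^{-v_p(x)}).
|35/148|_2 = 4

Step 1 — compute v_2(x) by factoring powers of 2 out of the numerator and denominator: v_2(35/148) = -2. Step 2 — apply |x|_p = p^{-v_p(x)} = 2^{2} = 4.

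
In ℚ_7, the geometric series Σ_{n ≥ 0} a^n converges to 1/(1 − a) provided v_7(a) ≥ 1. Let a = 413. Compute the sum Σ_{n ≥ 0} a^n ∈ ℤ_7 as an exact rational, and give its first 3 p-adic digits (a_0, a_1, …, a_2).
Σ a^n = 1/(1 − a) = -1/412;  first 3 digits = (1, 3, 3)

v_7(a) = 1 ≥ 1, so the series converges in ℤ_7 to 1/(1 − a) = 1/(1 − 413) = -1/412. Expand this rational in ℤ_7: compute digits iteratively via d_i = x_i mod 7, x_{i+1} = (x_i − d_i)/7. The first 3 digits are (1, 3, 3).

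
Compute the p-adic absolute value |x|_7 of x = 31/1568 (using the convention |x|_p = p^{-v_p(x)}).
|31/1568|_7 = 49

Step 1 — compute v_7(x) by factoring powers of 7 out of the numerator and denominator: v_7(31/1568) = -2. Step 2 — apply |x|_p = p^{-v_p(x)} = 7^{2} = 49.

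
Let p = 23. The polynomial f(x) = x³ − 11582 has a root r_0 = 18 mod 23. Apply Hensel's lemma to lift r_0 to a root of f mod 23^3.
r_2 = 8735 (mod 12167)

Hensel: r_{i+1} = r_i − f(r_i)/f′(r_i) mod 23^{i+2}, where f′(x) = 3x². Iterate:
  r_0 = 18 (mod 23)
  r_1 = 271 (mod 529)
  r_2 = 8735 (mod 12167)
Final: r = 8735 with f(r) ≡ 0 mod 23^3.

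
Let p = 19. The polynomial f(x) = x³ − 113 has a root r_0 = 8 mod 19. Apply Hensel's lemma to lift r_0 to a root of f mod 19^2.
r_1 = 350 (mod 361)

Hensel: r_{i+1} = r_i − f(r_i)/f′(r_i) mod 19^{i+2}, where f′(x) = 3x². Iterate:
  r_0 = 8 (mod 19)
  r_1 = 350 (mod 361)
Final: r = 350 with f(r) ≡ 0 mod 19^2.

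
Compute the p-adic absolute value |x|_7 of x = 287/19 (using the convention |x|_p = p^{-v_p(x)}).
|287/19|_7 = 1/7

Step 1 — compute v_7(x) by factoring powers of 7 out of the numerator and denominator: v_7(287/19) = 1. Step 2 — apply |x|_p = p^{-v_p(x)} = 7^{-1} = 1/7.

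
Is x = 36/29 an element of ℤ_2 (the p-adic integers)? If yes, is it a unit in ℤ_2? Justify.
x ∈ ℤ_2 but not a unit; v_2(x) = 2 > 0

ℤ_2 = {x ∈ ℚ_2 : v_2(x) ≥ 0} and ℤ_2^× = {x ∈ ℤ_2 : v_2(x) = 0}. Here v_2(36/29) = v_2(num) − v_2(den) = 2; compare against these criteria.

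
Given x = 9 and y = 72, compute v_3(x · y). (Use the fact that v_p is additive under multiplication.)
v_3(648) = 4

v_p(x) = 2 (factor: 9 = 3^2 · 1); v_p(y) = 2 (factor: 72 = 3^2 · 8). Additivity: v_p(xy) = v_p(x) + v_p(y) = 2 + 2 = 4. (Direct check: xy = 648 = 3^4 · (8).)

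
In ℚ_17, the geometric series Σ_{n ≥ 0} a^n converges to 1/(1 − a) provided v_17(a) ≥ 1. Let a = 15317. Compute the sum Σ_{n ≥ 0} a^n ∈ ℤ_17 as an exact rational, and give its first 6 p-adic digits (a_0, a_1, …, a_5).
Σ a^n = 1/(1 − a) = -1/15316;  first 6 digits = (1, 0, 2, 3, 4, 12)

v_17(a) = 2 ≥ 1, so the series converges in ℤ_17 to 1/(1 − a) = 1/(1 − 15317) = -1/15316. Expand this rational in ℤ_17: compute digits iteratively via d_i = x_i mod 17, x_{i+1} = (x_i − d_i)/17. The first 6 digits are (1, 0, 2, 3, 4, 12).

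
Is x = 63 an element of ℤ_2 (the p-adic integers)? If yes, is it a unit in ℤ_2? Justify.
x ∈ ℤ_2^× (unit); v_2(x) = 0

ℤ_2 = {x ∈ ℚ_2 : v_2(x) ≥ 0} and ℤ_2^× = {x ∈ ℤ_2 : v_2(x) = 0}. Here v_2(63) = v_2(num) − v_2(den) = 0; compare against these criteria.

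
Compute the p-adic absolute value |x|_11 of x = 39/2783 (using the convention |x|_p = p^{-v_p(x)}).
|39/2783|_11 = 121

Step 1 — compute v_11(x) by factoring powers of 11 out of the numerator and denominator: v_11(39/2783) = -2. Step 2 — apply |x|_p = p^{-v_p(x)} = 11^{2} = 121.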